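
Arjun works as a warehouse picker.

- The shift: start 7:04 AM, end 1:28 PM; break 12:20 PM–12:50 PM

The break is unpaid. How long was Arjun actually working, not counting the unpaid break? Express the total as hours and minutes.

The shift: 7:04 AM–1:28 PM = 6 h 24 min; less 30 min break → 5 h 54 min

5 h 54 min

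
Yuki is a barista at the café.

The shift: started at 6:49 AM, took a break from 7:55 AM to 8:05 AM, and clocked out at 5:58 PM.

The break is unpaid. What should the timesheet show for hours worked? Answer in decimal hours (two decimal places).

The shift: 6:49 AM–5:58 PM = 11 h 9 min; less 10 min break → 10 h 59 min

10.98 hours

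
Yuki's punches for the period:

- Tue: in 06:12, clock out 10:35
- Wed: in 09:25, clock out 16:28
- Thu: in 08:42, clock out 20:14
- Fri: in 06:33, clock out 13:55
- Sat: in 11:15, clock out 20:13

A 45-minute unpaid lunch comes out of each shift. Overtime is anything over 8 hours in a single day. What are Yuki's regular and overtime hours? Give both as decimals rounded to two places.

Tue: 06:12–10:35 = 4 h 23 min; less 45 min break → 3 h 38 min
Wed: 09:25–16:28 = 7 h 3 min; less 45 min break → 6 h 18 min
Thu: 08:42–20:14 = 11 h 32 min; less 45 min break → 10 h 47 min
Fri: 06:33–13:55 = 7 h 22 min; less 45 min break → 6 h 37 min
Sat: 11:15–20:13 = 8 h 58 min; less 45 min break → 8 h 13 min
Tue reg 3 h 38 min / OT 0 h 0 min; Wed reg 6 h 18 min / OT 0 h 0 min; Thu reg 8 h 0 min / OT 2 h 47 min; Fri reg 6 h 37 min / OT 0 h 0 min; Sat reg 8 h 0 min / OT 0 h 13 min.
Totals: regular 32 h 33 min, overtime 3 h 0 min.

Regular 32.55 hours, overtime 3.00 hours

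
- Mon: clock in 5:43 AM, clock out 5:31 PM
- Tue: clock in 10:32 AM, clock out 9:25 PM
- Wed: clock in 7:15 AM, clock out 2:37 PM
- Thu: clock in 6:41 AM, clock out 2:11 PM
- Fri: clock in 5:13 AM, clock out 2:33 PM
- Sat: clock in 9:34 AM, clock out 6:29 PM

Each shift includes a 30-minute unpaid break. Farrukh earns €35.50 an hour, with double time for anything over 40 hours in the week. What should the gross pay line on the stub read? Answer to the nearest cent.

Mon: 5:43 AM–5:31 PM = 11 h 48 min; less 30 min break → 11 h 18 min
Tue: 10:32 AM–9:25 PM = 10 h 53 min; less 30 min break → 10 h 23 min
Wed: 7:15 AM–2:37 PM = 7 h 22 min; less 30 min break → 6 h 52 min
Thu: 6:41 AM–2:11 PM = 7 h 30 min; less 30 min break → 7 h 0 min
Fri: 5:13 AM–2:33 PM = 9 h 20 min; less 30 min break → 8 h 50 min
Sat: 9:34 AM–6:29 PM = 8 h 55 min; less 30 min break → 8 h 25 min
Total worked: 52 h 48 min = 3168 min.
Regular 40 h 0 min = 2400 min at €35.50/h; overtime 12 h 48 min = 768 min at €71.00/h.
Pay = (2400 × €35.50 + 768 × €71.00) ÷ 60 = €2328.80.

€2328.80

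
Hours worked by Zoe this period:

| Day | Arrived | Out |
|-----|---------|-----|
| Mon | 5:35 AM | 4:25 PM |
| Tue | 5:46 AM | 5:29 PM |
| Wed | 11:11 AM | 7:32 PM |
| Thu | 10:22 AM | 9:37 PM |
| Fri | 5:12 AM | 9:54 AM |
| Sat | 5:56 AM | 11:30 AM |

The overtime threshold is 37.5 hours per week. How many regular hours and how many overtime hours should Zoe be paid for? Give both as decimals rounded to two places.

Regular 37.50 hours, overtime 14.92 hours

Mon: 5:35 AM–4:25 PM = 10 h 50 min
Tue: 5:46 AM–5:29 PM = 11 h 43 min
Wed: 11:11 AM–7:32 PM = 8 h 21 min
Thu: 10:22 AM–9:37 PM = 11 h 15 min
Fri: 5:12 AM–9:54 AM = 4 h 42 min
Sat: 5:56 AM–11:30 AM = 5 h 34 min
Total worked: 52 h 25 min = 52.42 h.
Threshold 37.5 h → overtime 14 h 55 min, regular 37 h 30 min.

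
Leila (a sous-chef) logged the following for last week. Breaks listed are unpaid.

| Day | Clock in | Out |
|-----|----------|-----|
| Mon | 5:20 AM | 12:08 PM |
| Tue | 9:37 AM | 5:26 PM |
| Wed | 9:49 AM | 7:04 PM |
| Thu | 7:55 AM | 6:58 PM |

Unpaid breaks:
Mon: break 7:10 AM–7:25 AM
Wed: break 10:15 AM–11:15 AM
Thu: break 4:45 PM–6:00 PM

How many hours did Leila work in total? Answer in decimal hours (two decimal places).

32.42 hours

Mon: 5:20 AM–12:08 PM = 6 h 48 min; less 15 min break → 6 h 33 min
Tue: 9:37 AM–5:26 PM = 7 h 49 min
Wed: 9:49 AM–7:04 PM = 9 h 15 min; less 60 min break → 8 h 15 min
Thu: 7:55 AM–6:58 PM = 11 h 3 min; less 75 min break → 9 h 48 min
Total: 6 h 33 min + 7 h 49 min + 8 h 15 min + 9 h 48 min = 32 h 25 min.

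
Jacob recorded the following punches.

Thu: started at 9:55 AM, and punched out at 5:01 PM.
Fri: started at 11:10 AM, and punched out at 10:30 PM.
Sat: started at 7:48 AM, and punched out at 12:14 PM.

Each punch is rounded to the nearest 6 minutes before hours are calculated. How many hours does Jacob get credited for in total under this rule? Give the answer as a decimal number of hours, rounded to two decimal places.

Thu: in 9:55 AM→9:54 AM, out 5:01 PM→5:00 PM; 7 h 6 min
Fri: in 11:10 AM→11:12 AM, out 10:30 PM→10:30 PM; 11 h 18 min
Sat: in 7:48 AM→7:48 AM, out 12:14 PM→12:12 PM; 4 h 24 min
Total credited: 22 h 48 min.

22.80 hours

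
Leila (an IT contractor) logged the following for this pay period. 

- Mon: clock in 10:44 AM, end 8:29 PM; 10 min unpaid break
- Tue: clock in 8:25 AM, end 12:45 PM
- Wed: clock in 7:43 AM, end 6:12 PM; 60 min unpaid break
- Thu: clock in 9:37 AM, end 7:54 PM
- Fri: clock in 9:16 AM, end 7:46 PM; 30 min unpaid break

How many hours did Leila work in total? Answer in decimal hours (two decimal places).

Mon: 10:44 AM–8:29 PM = 9 h 45 min; less 10 min break → 9 h 35 min
Tue: 8:25 AM–12:45 PM = 4 h 20 min
Wed: 7:43 AM–6:12 PM = 10 h 29 min; less 60 min break → 9 h 29 min
Thu: 9:37 AM–7:54 PM = 10 h 17 min
Fri: 9:16 AM–7:46 PM = 10 h 30 min; less 30 min break → 10 h 0 min
Total: 9 h 35 min + 4 h 20 min + 9 h 29 min + 10 h 17 min + 10 h 0 min = 43 h 41 min.

43.68 hours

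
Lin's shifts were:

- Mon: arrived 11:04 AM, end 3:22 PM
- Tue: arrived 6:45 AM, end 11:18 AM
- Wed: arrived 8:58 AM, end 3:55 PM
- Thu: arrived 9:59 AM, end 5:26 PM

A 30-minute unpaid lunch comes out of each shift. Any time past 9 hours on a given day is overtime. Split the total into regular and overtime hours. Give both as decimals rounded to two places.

Regular 21.25 hours, overtime 0.00 hours

Mon: 11:04 AM–3:22 PM = 4 h 18 min; less 30 min break → 3 h 48 min
Tue: 6:45 AM–11:18 AM = 4 h 33 min; less 30 min break → 4 h 3 min
Wed: 8:58 AM–3:55 PM = 6 h 57 min; less 30 min break → 6 h 27 min
Thu: 9:59 AM–5:26 PM = 7 h 27 min; less 30 min break → 6 h 57 min
Mon reg 3 h 48 min / OT 0 h 0 min; Tue reg 4 h 3 min / OT 0 h 0 min; Wed reg 6 h 27 min / OT 0 h 0 min; Thu reg 6 h 57 min / OT 0 h 0 min.
Totals: regular 21 h 15 min, overtime 0 h 0 min.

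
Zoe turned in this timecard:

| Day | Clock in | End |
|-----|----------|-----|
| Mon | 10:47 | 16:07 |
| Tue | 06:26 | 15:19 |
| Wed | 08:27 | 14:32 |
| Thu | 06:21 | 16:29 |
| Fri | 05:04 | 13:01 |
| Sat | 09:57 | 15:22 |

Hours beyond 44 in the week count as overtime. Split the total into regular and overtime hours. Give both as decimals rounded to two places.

Mon: 10:47–16:07 = 5 h 20 min
Tue: 06:26–15:19 = 8 h 53 min
Wed: 08:27–14:32 = 6 h 5 min
Thu: 06:21–16:29 = 10 h 8 min
Fri: 05:04–13:01 = 7 h 57 min
Sat: 09:57–15:22 = 5 h 25 min
Total worked: 43 h 48 min = 43.80 h.
Threshold 44 h → overtime 0 h 0 min, regular 43 h 48 min.

Regular 43.80 hours, overtime 0.00 hours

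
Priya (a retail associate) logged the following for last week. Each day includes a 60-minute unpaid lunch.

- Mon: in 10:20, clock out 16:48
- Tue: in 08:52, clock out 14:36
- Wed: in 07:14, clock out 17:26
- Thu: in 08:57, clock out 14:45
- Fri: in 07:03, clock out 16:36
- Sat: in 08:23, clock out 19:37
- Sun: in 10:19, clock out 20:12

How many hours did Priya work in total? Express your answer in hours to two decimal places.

Mon: 10:20–16:48 = 6 h 28 min; less 60 min break → 5 h 28 min
Tue: 08:52–14:36 = 5 h 44 min; less 60 min break → 4 h 44 min
Wed: 07:14–17:26 = 10 h 12 min; less 60 min break → 9 h 12 min
Thu: 08:57–14:45 = 5 h 48 min; less 60 min break → 4 h 48 min
Fri: 07:03–16:36 = 9 h 33 min; less 60 min break → 8 h 33 min
Sat: 08:23–19:37 = 11 h 14 min; less 60 min break → 10 h 14 min
Sun: 10:19–20:12 = 9 h 53 min; less 60 min break → 8 h 53 min
Total: 5 h 28 min + 4 h 44 min + 9 h 12 min + 4 h 48 min + 8 h 33 min + 10 h 14 min + 8 h 53 min = 51 h 52 min.

51.87 hours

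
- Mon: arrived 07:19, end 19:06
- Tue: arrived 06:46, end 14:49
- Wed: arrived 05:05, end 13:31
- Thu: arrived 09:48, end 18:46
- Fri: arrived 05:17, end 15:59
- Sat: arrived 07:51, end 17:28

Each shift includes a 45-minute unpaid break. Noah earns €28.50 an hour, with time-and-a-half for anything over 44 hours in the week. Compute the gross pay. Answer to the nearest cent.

Mon: 07:19–19:06 = 11 h 47 min; less 45 min break → 11 h 2 min
Tue: 06:46–14:49 = 8 h 3 min; less 45 min break → 7 h 18 min
Wed: 05:05–13:31 = 8 h 26 min; less 45 min break → 7 h 41 min
Thu: 09:48–18:46 = 8 h 58 min; less 45 min break → 8 h 13 min
Fri: 05:17–15:59 = 10 h 42 min; less 45 min break → 9 h 57 min
Sat: 07:51–17:28 = 9 h 37 min; less 45 min break → 8 h 52 min
Total worked: 53 h 3 min = 3183 min.
Regular 44 h 0 min = 2640 min at €28.50/h; overtime 9 h 3 min = 543 min at €42.75/h.
Pay = (2640 × €28.50 + 543 × €42.75) ÷ 60 = €1640.89.

€1640.89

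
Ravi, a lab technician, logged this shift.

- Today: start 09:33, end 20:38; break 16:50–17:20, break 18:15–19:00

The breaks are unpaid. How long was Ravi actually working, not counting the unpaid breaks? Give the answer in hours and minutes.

Today: 09:33–20:38 = 11 h 5 min; less 75 min break → 9 h 50 min

9 h 50 min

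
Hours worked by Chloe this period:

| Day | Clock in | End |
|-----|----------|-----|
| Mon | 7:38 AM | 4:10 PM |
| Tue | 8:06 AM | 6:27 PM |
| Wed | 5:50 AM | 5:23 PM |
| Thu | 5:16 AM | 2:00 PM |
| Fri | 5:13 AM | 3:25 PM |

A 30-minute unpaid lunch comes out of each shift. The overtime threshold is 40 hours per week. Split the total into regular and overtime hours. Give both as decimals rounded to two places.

Regular 40.00 hours, overtime 6.87 hours

Mon: 7:38 AM–4:10 PM = 8 h 32 min; less 30 min break → 8 h 2 min
Tue: 8:06 AM–6:27 PM = 10 h 21 min; less 30 min break → 9 h 51 min
Wed: 5:50 AM–5:23 PM = 11 h 33 min; less 30 min break → 11 h 3 min
Thu: 5:16 AM–2:00 PM = 8 h 44 min; less 30 min break → 8 h 14 min
Fri: 5:13 AM–3:25 PM = 10 h 12 min; less 30 min break → 9 h 42 min
Total worked: 46 h 52 min = 46.87 h.
Threshold 40 h → overtime 6 h 52 min, regular 40 h 0 min.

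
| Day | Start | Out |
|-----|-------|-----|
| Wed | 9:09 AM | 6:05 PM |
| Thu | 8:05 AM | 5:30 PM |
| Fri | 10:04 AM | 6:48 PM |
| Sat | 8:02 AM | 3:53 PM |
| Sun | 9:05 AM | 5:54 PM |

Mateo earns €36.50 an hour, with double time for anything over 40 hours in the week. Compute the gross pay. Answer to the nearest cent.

Wed: 9:09 AM–6:05 PM = 8 h 56 min
Thu: 8:05 AM–5:30 PM = 9 h 25 min
Fri: 10:04 AM–6:48 PM = 8 h 44 min
Sat: 8:02 AM–3:53 PM = 7 h 51 min
Sun: 9:05 AM–5:54 PM = 8 h 49 min
Total worked: 43 h 45 min = 2625 min.
Regular 40 h 0 min = 2400 min at €36.50/h; overtime 3 h 45 min = 225 min at €73.00/h.
Pay = (2400 × €36.50 + 225 × €73.00) ÷ 60 = €1733.75.

€1733.75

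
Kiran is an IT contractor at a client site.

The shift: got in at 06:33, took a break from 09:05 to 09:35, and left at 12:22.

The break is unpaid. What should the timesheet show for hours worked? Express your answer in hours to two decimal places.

The shift: 06:33–12:22 = 5 h 49 min; less 30 min break → 5 h 19 min

5.32 hours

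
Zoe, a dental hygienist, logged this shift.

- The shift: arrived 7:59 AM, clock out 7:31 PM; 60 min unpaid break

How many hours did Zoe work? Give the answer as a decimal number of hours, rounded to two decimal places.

10.53 hours

The shift: 7:59 AM–7:31 PM = 11 h 32 min; less 60 min break → 10 h 32 min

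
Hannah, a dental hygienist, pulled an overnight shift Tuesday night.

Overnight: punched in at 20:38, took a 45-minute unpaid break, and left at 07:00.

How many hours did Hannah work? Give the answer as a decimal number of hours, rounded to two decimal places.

9.62 hours

Overnight: 20:38 → midnight = 3 h 22 min; midnight → 07:00 = 7 h 0 min; span 10 h 22 min; less 45 min break → 9 h 37 min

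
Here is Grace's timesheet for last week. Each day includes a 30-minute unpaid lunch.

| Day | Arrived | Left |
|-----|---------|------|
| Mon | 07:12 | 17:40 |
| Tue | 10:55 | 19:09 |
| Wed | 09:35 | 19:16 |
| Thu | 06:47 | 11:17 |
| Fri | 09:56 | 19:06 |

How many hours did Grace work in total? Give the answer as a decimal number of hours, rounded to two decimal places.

39.55 hours

Mon: 07:12–17:40 = 10 h 28 min; less 30 min break → 9 h 58 min
Tue: 10:55–19:09 = 8 h 14 min; less 30 min break → 7 h 44 min
Wed: 09:35–19:16 = 9 h 41 min; less 30 min break → 9 h 11 min
Thu: 06:47–11:17 = 4 h 30 min; less 30 min break → 4 h 0 min
Fri: 09:56–19:06 = 9 h 10 min; less 30 min break → 8 h 40 min
Total: 9 h 58 min + 7 h 44 min + 9 h 11 min + 4 h 0 min + 8 h 40 min = 39 h 33 min.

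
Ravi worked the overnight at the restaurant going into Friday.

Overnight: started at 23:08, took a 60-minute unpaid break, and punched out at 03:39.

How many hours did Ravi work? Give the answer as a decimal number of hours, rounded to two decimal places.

3.52 hours

Overnight: 23:08 → midnight = 0 h 52 min; midnight → 03:39 = 3 h 39 min; span 4 h 31 min; less 60 min break → 3 h 31 min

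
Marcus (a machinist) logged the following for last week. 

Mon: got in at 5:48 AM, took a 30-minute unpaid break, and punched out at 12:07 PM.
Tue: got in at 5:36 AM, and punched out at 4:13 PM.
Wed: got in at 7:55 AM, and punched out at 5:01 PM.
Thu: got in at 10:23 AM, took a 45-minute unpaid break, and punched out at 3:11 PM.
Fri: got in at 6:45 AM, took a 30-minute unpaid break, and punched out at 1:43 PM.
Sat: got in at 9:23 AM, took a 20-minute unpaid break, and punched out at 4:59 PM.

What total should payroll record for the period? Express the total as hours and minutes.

43 h 19 min

Mon: 5:48 AM–12:07 PM = 6 h 19 min; less 30 min break → 5 h 49 min
Tue: 5:36 AM–4:13 PM = 10 h 37 min
Wed: 7:55 AM–5:01 PM = 9 h 6 min
Thu: 10:23 AM–3:11 PM = 4 h 48 min; less 45 min break → 4 h 3 min
Fri: 6:45 AM–1:43 PM = 6 h 58 min; less 30 min break → 6 h 28 min
Sat: 9:23 AM–4:59 PM = 7 h 36 min; less 20 min break → 7 h 16 min
Total: 5 h 49 min + 10 h 37 min + 9 h 6 min + 4 h 3 min + 6 h 28 min + 7 h 16 min = 43 h 19 min.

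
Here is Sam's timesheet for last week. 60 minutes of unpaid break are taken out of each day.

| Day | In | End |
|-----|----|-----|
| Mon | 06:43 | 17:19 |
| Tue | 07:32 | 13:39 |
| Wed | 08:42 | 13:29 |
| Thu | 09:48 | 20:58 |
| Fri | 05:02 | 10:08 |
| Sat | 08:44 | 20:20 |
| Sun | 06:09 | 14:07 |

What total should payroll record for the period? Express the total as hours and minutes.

50 h 20 min

Mon: 06:43–17:19 = 10 h 36 min; less 60 min break → 9 h 36 min
Tue: 07:32–13:39 = 6 h 7 min; less 60 min break → 5 h 7 min
Wed: 08:42–13:29 = 4 h 47 min; less 60 min break → 3 h 47 min
Thu: 09:48–20:58 = 11 h 10 min; less 60 min break → 10 h 10 min
Fri: 05:02–10:08 = 5 h 6 min; less 60 min break → 4 h 6 min
Sat: 08:44–20:20 = 11 h 36 min; less 60 min break → 10 h 36 min
Sun: 06:09–14:07 = 7 h 58 min; less 60 min break → 6 h 58 min
Total: 9 h 36 min + 5 h 7 min + 3 h 47 min + 10 h 10 min + 4 h 6 min + 10 h 36 min + 6 h 58 min = 50 h 20 min.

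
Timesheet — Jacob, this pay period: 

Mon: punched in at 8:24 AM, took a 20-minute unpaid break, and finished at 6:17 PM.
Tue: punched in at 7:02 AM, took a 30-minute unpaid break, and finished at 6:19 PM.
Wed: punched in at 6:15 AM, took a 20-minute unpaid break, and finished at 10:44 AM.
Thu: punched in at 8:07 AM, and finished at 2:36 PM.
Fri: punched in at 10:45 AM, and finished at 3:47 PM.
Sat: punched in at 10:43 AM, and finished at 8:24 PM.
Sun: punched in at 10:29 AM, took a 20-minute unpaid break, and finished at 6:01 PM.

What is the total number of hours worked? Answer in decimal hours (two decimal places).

52.88 hours

Mon: 8:24 AM–6:17 PM = 9 h 53 min; less 20 min break → 9 h 33 min
Tue: 7:02 AM–6:19 PM = 11 h 17 min; less 30 min break → 10 h 47 min
Wed: 6:15 AM–10:44 AM = 4 h 29 min; less 20 min break → 4 h 9 min
Thu: 8:07 AM–2:36 PM = 6 h 29 min
Fri: 10:45 AM–3:47 PM = 5 h 2 min
Sat: 10:43 AM–8:24 PM = 9 h 41 min
Sun: 10:29 AM–6:01 PM = 7 h 32 min; less 20 min break → 7 h 12 min
Total: 9 h 33 min + 10 h 47 min + 4 h 9 min + 6 h 29 min + 5 h 2 min + 9 h 41 min + 7 h 12 min = 52 h 53 min.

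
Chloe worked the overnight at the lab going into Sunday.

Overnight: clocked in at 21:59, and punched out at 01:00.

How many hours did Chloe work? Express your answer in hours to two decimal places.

3.02 hours

Overnight: 21:59 → midnight = 2 h 1 min; midnight → 01:00 = 1 h 0 min; span 3 h 1 min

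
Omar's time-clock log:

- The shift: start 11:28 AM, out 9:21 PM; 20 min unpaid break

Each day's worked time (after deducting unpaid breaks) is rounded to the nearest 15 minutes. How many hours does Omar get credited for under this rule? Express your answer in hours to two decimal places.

9.50 hours

The shift: 11:28 AM–9:21 PM = 9 h 53 min − 20 min = 9 h 33 min → rounds to 9 h 30 min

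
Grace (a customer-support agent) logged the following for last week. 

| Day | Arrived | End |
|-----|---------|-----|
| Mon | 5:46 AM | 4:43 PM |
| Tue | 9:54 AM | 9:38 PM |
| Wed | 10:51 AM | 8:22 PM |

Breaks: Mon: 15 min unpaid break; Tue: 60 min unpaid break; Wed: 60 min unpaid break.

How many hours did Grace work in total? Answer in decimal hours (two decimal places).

29.95 hours

Mon: 5:46 AM–4:43 PM = 10 h 57 min; less 15 min break → 10 h 42 min
Tue: 9:54 AM–9:38 PM = 11 h 44 min; less 60 min break → 10 h 44 min
Wed: 10:51 AM–8:22 PM = 9 h 31 min; less 60 min break → 8 h 31 min
Total: 10 h 42 min + 10 h 44 min + 8 h 31 min = 29 h 57 min.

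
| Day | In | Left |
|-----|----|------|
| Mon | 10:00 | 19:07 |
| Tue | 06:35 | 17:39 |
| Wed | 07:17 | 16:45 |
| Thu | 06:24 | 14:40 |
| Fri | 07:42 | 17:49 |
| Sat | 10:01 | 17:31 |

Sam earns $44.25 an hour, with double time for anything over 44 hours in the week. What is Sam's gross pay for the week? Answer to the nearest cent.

Mon: 10:00–19:07 = 9 h 7 min
Tue: 06:35–17:39 = 11 h 4 min
Wed: 07:17–16:45 = 9 h 28 min
Thu: 06:24–14:40 = 8 h 16 min
Fri: 07:42–17:49 = 10 h 7 min
Sat: 10:01–17:31 = 7 h 30 min
Total worked: 55 h 32 min = 3332 min.
Regular 44 h 0 min = 2640 min at $44.25/h; overtime 11 h 32 min = 692 min at $88.50/h.
Pay = (2640 × $44.25 + 692 × $88.50) ÷ 60 = $2967.70.

$2967.70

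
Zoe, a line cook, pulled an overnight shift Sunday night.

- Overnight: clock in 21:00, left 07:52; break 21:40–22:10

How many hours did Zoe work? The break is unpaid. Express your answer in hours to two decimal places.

10.37 hours

Overnight: 21:00 → midnight = 3 h 0 min; midnight → 07:52 = 7 h 52 min; span 10 h 52 min; less 30 min break → 10 h 22 min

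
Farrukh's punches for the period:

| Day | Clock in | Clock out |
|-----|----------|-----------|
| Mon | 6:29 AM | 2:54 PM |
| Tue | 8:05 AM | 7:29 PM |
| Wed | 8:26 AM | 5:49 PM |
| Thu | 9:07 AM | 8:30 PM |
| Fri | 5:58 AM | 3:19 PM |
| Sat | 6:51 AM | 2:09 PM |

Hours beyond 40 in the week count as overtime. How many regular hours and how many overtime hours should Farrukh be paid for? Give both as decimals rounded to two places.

Mon: 6:29 AM–2:54 PM = 8 h 25 min
Tue: 8:05 AM–7:29 PM = 11 h 24 min
Wed: 8:26 AM–5:49 PM = 9 h 23 min
Thu: 9:07 AM–8:30 PM = 11 h 23 min
Fri: 5:58 AM–3:19 PM = 9 h 21 min
Sat: 6:51 AM–2:09 PM = 7 h 18 min
Total worked: 57 h 14 min = 57.23 h.
Threshold 40 h → overtime 17 h 14 min, regular 40 h 0 min.

Regular 40.00 hours, overtime 17.23 hours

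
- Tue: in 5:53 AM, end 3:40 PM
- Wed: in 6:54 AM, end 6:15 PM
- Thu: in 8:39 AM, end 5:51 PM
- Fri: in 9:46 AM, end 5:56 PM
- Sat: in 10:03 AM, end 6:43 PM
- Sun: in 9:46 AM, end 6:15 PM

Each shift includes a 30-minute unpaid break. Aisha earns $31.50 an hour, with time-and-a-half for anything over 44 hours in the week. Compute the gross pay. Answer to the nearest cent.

Tue: 5:53 AM–3:40 PM = 9 h 47 min; less 30 min break → 9 h 17 min
Wed: 6:54 AM–6:15 PM = 11 h 21 min; less 30 min break → 10 h 51 min
Thu: 8:39 AM–5:51 PM = 9 h 12 min; less 30 min break → 8 h 42 min
Fri: 9:46 AM–5:56 PM = 8 h 10 min; less 30 min break → 7 h 40 min
Sat: 10:03 AM–6:43 PM = 8 h 40 min; less 30 min break → 8 h 10 min
Sun: 9:46 AM–6:15 PM = 8 h 29 min; less 30 min break → 7 h 59 min
Total worked: 52 h 39 min = 3159 min.
Regular 44 h 0 min = 2640 min at $31.50/h; overtime 8 h 39 min = 519 min at $47.25/h.
Pay = (2640 × $31.50 + 519 × $47.25) ÷ 60 = $1794.71.

$1794.71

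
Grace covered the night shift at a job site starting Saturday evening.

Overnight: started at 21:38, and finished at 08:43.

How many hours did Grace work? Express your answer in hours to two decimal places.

Overnight: 21:38 → midnight = 2 h 22 min; midnight → 08:43 = 8 h 43 min; span 11 h 5 min

11.08 hours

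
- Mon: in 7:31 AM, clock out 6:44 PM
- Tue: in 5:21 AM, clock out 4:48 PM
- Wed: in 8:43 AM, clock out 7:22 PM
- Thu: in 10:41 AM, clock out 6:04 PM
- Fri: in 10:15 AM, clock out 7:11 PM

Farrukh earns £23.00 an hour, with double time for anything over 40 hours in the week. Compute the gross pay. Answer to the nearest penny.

Mon: 7:31 AM–6:44 PM = 11 h 13 min
Tue: 5:21 AM–4:48 PM = 11 h 27 min
Wed: 8:43 AM–7:22 PM = 10 h 39 min
Thu: 10:41 AM–6:04 PM = 7 h 23 min
Fri: 10:15 AM–7:11 PM = 8 h 56 min
Total worked: 49 h 38 min = 2978 min.
Regular 40 h 0 min = 2400 min at £23.00/h; overtime 9 h 38 min = 578 min at £46.00/h.
Pay = (2400 × £23.00 + 578 × £46.00) ÷ 60 = £1363.13.

£1363.13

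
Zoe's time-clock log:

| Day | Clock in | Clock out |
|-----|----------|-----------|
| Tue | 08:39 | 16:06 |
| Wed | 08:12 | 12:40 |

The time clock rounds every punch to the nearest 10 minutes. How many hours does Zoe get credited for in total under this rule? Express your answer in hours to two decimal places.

Tue: in 08:39→08:40, out 16:06→16:10; 7 h 30 min
Wed: in 08:12→08:10, out 12:40→12:40; 4 h 30 min
Total credited: 12 h 0 min.

12.00 hours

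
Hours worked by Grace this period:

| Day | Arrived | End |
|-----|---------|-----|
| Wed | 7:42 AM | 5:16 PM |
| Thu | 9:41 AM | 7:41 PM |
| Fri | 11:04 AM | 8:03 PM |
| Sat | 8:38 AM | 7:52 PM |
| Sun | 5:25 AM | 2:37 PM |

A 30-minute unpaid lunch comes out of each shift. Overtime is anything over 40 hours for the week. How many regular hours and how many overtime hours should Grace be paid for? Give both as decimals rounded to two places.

Wed: 7:42 AM–5:16 PM = 9 h 34 min; less 30 min break → 9 h 4 min
Thu: 9:41 AM–7:41 PM = 10 h 0 min; less 30 min break → 9 h 30 min
Fri: 11:04 AM–8:03 PM = 8 h 59 min; less 30 min break → 8 h 29 min
Sat: 8:38 AM–7:52 PM = 11 h 14 min; less 30 min break → 10 h 44 min
Sun: 5:25 AM–2:37 PM = 9 h 12 min; less 30 min break → 8 h 42 min
Total worked: 46 h 29 min = 46.48 h.
Threshold 40 h → overtime 6 h 29 min, regular 40 h 0 min.

Regular 40.00 hours, overtime 6.48 hours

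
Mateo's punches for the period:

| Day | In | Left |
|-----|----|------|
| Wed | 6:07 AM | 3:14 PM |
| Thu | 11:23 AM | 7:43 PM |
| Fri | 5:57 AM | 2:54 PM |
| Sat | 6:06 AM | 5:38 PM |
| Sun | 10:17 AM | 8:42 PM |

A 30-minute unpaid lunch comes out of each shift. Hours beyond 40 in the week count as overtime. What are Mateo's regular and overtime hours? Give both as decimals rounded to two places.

Wed: 6:07 AM–3:14 PM = 9 h 7 min; less 30 min break → 8 h 37 min
Thu: 11:23 AM–7:43 PM = 8 h 20 min; less 30 min break → 7 h 50 min
Fri: 5:57 AM–2:54 PM = 8 h 57 min; less 30 min break → 8 h 27 min
Sat: 6:06 AM–5:38 PM = 11 h 32 min; less 30 min break → 11 h 2 min
Sun: 10:17 AM–8:42 PM = 10 h 25 min; less 30 min break → 9 h 55 min
Total worked: 45 h 51 min = 45.85 h.
Threshold 40 h → overtime 5 h 51 min, regular 40 h 0 min.

Regular 40.00 hours, overtime 5.85 hours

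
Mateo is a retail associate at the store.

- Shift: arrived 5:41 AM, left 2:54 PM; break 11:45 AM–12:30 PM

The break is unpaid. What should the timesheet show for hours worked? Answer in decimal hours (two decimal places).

Shift: 5:41 AM–2:54 PM = 9 h 13 min; less 45 min break → 8 h 28 min

8.47 hours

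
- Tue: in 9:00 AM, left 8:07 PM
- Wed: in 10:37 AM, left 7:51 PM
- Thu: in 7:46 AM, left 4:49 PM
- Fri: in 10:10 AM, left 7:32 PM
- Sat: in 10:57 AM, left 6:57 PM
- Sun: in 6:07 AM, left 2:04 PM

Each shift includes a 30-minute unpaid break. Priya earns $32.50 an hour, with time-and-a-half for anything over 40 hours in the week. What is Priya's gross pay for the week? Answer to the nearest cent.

Tue: 9:00 AM–8:07 PM = 11 h 7 min; less 30 min break → 10 h 37 min
Wed: 10:37 AM–7:51 PM = 9 h 14 min; less 30 min break → 8 h 44 min
Thu: 7:46 AM–4:49 PM = 9 h 3 min; less 30 min break → 8 h 33 min
Fri: 10:10 AM–7:32 PM = 9 h 22 min; less 30 min break → 8 h 52 min
Sat: 10:57 AM–6:57 PM = 8 h 0 min; less 30 min break → 7 h 30 min
Sun: 6:07 AM–2:04 PM = 7 h 57 min; less 30 min break → 7 h 27 min
Total worked: 51 h 43 min = 3103 min.
Regular 40 h 0 min = 2400 min at $32.50/h; overtime 11 h 43 min = 703 min at $48.75/h.
Pay = (2400 × $32.50 + 703 × $48.75) ÷ 60 = $1871.19.

$1871.19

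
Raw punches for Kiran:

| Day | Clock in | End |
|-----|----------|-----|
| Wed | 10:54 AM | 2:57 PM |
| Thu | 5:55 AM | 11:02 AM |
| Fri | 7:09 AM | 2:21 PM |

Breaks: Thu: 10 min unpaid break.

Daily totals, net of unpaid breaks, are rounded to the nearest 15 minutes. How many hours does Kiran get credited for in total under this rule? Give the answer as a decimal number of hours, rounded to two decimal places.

16.25 hours

Wed: 10:54 AM–2:57 PM = 4 h 3 min → rounds to 4 h 0 min
Thu: 5:55 AM–11:02 AM = 5 h 7 min − 10 min = 4 h 57 min → rounds to 5 h 0 min
Fri: 7:09 AM–2:21 PM = 7 h 12 min → rounds to 7 h 15 min
Total credited: 16 h 15 min.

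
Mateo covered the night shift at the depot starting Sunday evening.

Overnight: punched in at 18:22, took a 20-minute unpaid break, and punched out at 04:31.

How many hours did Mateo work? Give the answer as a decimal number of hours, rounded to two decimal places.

9.82 hours

Overnight: 18:22 → midnight = 5 h 38 min; midnight → 04:31 = 4 h 31 min; span 10 h 9 min; less 20 min break → 9 h 49 min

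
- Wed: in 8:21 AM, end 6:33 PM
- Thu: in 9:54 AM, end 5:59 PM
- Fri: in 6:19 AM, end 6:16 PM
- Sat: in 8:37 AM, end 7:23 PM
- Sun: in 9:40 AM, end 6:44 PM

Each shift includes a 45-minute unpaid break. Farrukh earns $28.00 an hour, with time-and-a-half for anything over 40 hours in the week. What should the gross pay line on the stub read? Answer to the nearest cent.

Wed: 8:21 AM–6:33 PM = 10 h 12 min; less 45 min break → 9 h 27 min
Thu: 9:54 AM–5:59 PM = 8 h 5 min; less 45 min break → 7 h 20 min
Fri: 6:19 AM–6:16 PM = 11 h 57 min; less 45 min break → 11 h 12 min
Sat: 8:37 AM–7:23 PM = 10 h 46 min; less 45 min break → 10 h 1 min
Sun: 9:40 AM–6:44 PM = 9 h 4 min; less 45 min break → 8 h 19 min
Total worked: 46 h 19 min = 2779 min.
Regular 40 h 0 min = 2400 min at $28.00/h; overtime 6 h 19 min = 379 min at $42.00/h.
Pay = (2400 × $28.00 + 379 × $42.00) ÷ 60 = $1385.30.

$1385.30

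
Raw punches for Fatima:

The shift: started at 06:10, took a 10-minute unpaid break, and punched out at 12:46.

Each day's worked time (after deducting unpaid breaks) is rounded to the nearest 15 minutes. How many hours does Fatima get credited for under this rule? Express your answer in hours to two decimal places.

6.50 hours

The shift: 06:10–12:46 = 6 h 36 min − 10 min = 6 h 26 min → rounds to 6 h 30 min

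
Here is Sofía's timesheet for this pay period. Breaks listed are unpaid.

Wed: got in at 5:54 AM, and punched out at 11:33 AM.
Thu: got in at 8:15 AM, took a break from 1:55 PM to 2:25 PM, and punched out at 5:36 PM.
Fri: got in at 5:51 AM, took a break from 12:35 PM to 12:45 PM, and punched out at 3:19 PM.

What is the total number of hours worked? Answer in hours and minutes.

23 h 48 min

Wed: 5:54 AM–11:33 AM = 5 h 39 min
Thu: 8:15 AM–5:36 PM = 9 h 21 min; less 30 min break → 8 h 51 min
Fri: 5:51 AM–3:19 PM = 9 h 28 min; less 10 min break → 9 h 18 min
Total: 5 h 39 min + 8 h 51 min + 9 h 18 min = 23 h 48 min.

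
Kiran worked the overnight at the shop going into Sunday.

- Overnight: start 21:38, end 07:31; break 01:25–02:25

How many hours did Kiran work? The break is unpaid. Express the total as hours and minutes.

8 h 53 min

Overnight: 21:38 → midnight = 2 h 22 min; midnight → 07:31 = 7 h 31 min; span 9 h 53 min; less 60 min break → 8 h 53 min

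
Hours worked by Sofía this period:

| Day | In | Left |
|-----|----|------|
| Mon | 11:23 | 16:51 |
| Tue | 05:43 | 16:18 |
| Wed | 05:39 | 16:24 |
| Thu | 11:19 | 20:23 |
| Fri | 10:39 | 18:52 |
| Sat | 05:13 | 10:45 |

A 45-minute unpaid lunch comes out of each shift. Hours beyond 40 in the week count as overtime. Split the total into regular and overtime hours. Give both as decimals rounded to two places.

Regular 40.00 hours, overtime 5.12 hours

Mon: 11:23–16:51 = 5 h 28 min; less 45 min break → 4 h 43 min
Tue: 05:43–16:18 = 10 h 35 min; less 45 min break → 9 h 50 min
Wed: 05:39–16:24 = 10 h 45 min; less 45 min break → 10 h 0 min
Thu: 11:19–20:23 = 9 h 4 min; less 45 min break → 8 h 19 min
Fri: 10:39–18:52 = 8 h 13 min; less 45 min break → 7 h 28 min
Sat: 05:13–10:45 = 5 h 32 min; less 45 min break → 4 h 47 min
Total worked: 45 h 7 min = 45.12 h.
Threshold 40 h → overtime 5 h 7 min, regular 40 h 0 min.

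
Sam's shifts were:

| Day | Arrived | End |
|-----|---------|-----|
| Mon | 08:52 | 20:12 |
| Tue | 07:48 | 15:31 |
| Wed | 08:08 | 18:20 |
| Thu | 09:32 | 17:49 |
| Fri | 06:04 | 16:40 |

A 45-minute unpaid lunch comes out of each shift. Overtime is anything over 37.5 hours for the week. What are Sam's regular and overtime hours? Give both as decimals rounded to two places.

Regular 37.50 hours, overtime 6.88 hours

Mon: 08:52–20:12 = 11 h 20 min; less 45 min break → 10 h 35 min
Tue: 07:48–15:31 = 7 h 43 min; less 45 min break → 6 h 58 min
Wed: 08:08–18:20 = 10 h 12 min; less 45 min break → 9 h 27 min
Thu: 09:32–17:49 = 8 h 17 min; less 45 min break → 7 h 32 min
Fri: 06:04–16:40 = 10 h 36 min; less 45 min break → 9 h 51 min
Total worked: 44 h 23 min = 44.38 h.
Threshold 37.5 h → overtime 6 h 53 min, regular 37 h 30 min.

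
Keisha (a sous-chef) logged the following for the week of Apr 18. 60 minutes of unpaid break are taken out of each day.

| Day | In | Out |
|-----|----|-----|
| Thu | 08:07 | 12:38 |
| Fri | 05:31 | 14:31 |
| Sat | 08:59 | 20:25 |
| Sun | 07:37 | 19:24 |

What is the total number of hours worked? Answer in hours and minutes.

Thu: 08:07–12:38 = 4 h 31 min; less 60 min break → 3 h 31 min
Fri: 05:31–14:31 = 9 h 0 min; less 60 min break → 8 h 0 min
Sat: 08:59–20:25 = 11 h 26 min; less 60 min break → 10 h 26 min
Sun: 07:37–19:24 = 11 h 47 min; less 60 min break → 10 h 47 min
Total: 3 h 31 min + 8 h 0 min + 10 h 26 min + 10 h 47 min = 32 h 44 min.

32 h 44 min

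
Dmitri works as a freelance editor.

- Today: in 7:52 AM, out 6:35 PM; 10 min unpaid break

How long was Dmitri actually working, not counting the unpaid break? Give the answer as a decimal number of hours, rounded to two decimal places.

Today: 7:52 AM–6:35 PM = 10 h 43 min; less 10 min break → 10 h 33 min

10.55 hours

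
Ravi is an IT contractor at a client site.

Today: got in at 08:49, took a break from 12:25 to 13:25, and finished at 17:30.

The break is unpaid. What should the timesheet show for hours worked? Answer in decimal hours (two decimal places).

7.68 hours

Today: 08:49–17:30 = 8 h 41 min; less 60 min break → 7 h 41 min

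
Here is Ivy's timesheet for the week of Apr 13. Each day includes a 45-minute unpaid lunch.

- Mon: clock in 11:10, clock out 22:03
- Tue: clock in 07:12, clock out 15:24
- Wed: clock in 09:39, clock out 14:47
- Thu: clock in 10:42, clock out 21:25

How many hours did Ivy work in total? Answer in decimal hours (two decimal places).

Mon: 11:10–22:03 = 10 h 53 min; less 45 min break → 10 h 8 min
Tue: 07:12–15:24 = 8 h 12 min; less 45 min break → 7 h 27 min
Wed: 09:39–14:47 = 5 h 8 min; less 45 min break → 4 h 23 min
Thu: 10:42–21:25 = 10 h 43 min; less 45 min break → 9 h 58 min
Total: 10 h 8 min + 7 h 27 min + 4 h 23 min + 9 h 58 min = 31 h 56 min.

31.93 hours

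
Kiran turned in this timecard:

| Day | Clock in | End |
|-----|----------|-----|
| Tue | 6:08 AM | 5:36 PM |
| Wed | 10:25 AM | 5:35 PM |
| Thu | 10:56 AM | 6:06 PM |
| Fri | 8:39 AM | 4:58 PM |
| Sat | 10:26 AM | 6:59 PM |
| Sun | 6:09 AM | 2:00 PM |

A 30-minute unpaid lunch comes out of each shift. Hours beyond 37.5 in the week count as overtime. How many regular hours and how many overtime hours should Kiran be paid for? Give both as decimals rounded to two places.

Regular 37.50 hours, overtime 10.02 hours

Tue: 6:08 AM–5:36 PM = 11 h 28 min; less 30 min break → 10 h 58 min
Wed: 10:25 AM–5:35 PM = 7 h 10 min; less 30 min break → 6 h 40 min
Thu: 10:56 AM–6:06 PM = 7 h 10 min; less 30 min break → 6 h 40 min
Fri: 8:39 AM–4:58 PM = 8 h 19 min; less 30 min break → 7 h 49 min
Sat: 10:26 AM–6:59 PM = 8 h 33 min; less 30 min break → 8 h 3 min
Sun: 6:09 AM–2:00 PM = 7 h 51 min; less 30 min break → 7 h 21 min
Total worked: 47 h 31 min = 47.52 h.
Threshold 37.5 h → overtime 10 h 1 min, regular 37 h 30 min.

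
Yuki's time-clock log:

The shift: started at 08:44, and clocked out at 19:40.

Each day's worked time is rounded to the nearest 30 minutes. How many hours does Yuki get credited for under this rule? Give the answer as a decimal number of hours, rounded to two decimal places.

The shift: 08:44–19:40 = 10 h 56 min → rounds to 11 h 0 min

11.00 hours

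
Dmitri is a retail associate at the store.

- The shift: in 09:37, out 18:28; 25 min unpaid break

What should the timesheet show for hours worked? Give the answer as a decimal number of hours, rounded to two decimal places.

8.43 hours

The shift: 09:37–18:28 = 8 h 51 min; less 25 min break → 8 h 26 min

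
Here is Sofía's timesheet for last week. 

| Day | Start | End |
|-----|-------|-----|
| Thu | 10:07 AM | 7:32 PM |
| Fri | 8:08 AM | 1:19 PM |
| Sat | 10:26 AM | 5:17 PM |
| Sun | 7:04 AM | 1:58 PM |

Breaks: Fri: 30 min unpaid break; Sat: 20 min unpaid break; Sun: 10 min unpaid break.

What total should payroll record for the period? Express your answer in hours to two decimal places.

Thu: 10:07 AM–7:32 PM = 9 h 25 min
Fri: 8:08 AM–1:19 PM = 5 h 11 min; less 30 min break → 4 h 41 min
Sat: 10:26 AM–5:17 PM = 6 h 51 min; less 20 min break → 6 h 31 min
Sun: 7:04 AM–1:58 PM = 6 h 54 min; less 10 min break → 6 h 44 min
Total: 9 h 25 min + 4 h 41 min + 6 h 31 min + 6 h 44 min = 27 h 21 min.

27.35 hours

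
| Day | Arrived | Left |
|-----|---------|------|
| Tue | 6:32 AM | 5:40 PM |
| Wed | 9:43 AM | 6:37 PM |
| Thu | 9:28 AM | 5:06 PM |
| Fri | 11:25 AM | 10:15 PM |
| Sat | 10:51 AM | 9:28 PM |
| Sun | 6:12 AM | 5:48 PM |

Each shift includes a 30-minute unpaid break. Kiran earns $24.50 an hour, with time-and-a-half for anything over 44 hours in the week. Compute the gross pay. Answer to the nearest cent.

Tue: 6:32 AM–5:40 PM = 11 h 8 min; less 30 min break → 10 h 38 min
Wed: 9:43 AM–6:37 PM = 8 h 54 min; less 30 min break → 8 h 24 min
Thu: 9:28 AM–5:06 PM = 7 h 38 min; less 30 min break → 7 h 8 min
Fri: 11:25 AM–10:15 PM = 10 h 50 min; less 30 min break → 10 h 20 min
Sat: 10:51 AM–9:28 PM = 10 h 37 min; less 30 min break → 10 h 7 min
Sun: 6:12 AM–5:48 PM = 11 h 36 min; less 30 min break → 11 h 6 min
Total worked: 57 h 43 min = 3463 min.
Regular 44 h 0 min = 2640 min at $24.50/h; overtime 13 h 43 min = 823 min at $36.75/h.
Pay = (2640 × $24.50 + 823 × $36.75) ÷ 60 = $1582.09.

$1582.09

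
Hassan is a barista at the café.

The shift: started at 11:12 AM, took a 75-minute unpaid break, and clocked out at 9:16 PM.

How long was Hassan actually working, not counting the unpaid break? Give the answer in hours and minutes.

8 h 49 min

The shift: 11:12 AM–9:16 PM = 10 h 4 min; less 75 min break → 8 h 49 min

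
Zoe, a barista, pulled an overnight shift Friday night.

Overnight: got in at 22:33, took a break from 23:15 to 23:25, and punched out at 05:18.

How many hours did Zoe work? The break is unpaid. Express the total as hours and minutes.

6 h 35 min

Overnight: 22:33 → midnight = 1 h 27 min; midnight → 05:18 = 5 h 18 min; span 6 h 45 min; less 10 min break → 6 h 35 min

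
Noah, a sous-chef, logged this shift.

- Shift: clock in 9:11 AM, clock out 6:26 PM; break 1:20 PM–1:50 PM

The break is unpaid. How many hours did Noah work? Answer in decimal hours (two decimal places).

Shift: 9:11 AM–6:26 PM = 9 h 15 min; less 30 min break → 8 h 45 min

8.75 hours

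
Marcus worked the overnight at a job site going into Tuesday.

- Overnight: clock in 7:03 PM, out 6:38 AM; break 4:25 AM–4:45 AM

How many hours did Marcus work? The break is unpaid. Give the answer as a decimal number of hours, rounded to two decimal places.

Overnight: 7:03 PM → midnight = 4 h 57 min; midnight → 6:38 AM = 6 h 38 min; span 11 h 35 min; less 20 min break → 11 h 15 min

11.25 hours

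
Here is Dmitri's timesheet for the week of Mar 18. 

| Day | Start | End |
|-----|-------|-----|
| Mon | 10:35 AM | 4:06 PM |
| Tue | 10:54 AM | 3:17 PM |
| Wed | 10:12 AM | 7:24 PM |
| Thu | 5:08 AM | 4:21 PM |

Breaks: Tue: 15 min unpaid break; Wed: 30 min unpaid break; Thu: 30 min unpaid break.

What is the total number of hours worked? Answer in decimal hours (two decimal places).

29.07 hours

Mon: 10:35 AM–4:06 PM = 5 h 31 min
Tue: 10:54 AM–3:17 PM = 4 h 23 min; less 15 min break → 4 h 8 min
Wed: 10:12 AM–7:24 PM = 9 h 12 min; less 30 min break → 8 h 42 min
Thu: 5:08 AM–4:21 PM = 11 h 13 min; less 30 min break → 10 h 43 min
Total: 5 h 31 min + 4 h 8 min + 8 h 42 min + 10 h 43 min = 29 h 4 min.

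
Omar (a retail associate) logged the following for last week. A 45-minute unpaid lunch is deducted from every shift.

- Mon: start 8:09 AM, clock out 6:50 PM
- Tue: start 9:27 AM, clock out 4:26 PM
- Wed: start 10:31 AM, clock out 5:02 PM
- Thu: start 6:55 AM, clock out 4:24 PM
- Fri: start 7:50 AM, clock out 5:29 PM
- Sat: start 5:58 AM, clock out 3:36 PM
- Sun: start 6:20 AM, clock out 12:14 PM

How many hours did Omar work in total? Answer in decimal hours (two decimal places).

53.60 hours

Mon: 8:09 AM–6:50 PM = 10 h 41 min; less 45 min break → 9 h 56 min
Tue: 9:27 AM–4:26 PM = 6 h 59 min; less 45 min break → 6 h 14 min
Wed: 10:31 AM–5:02 PM = 6 h 31 min; less 45 min break → 5 h 46 min
Thu: 6:55 AM–4:24 PM = 9 h 29 min; less 45 min break → 8 h 44 min
Fri: 7:50 AM–5:29 PM = 9 h 39 min; less 45 min break → 8 h 54 min
Sat: 5:58 AM–3:36 PM = 9 h 38 min; less 45 min break → 8 h 53 min
Sun: 6:20 AM–12:14 PM = 5 h 54 min; less 45 min break → 5 h 9 min
Total: 9 h 56 min + 6 h 14 min + 5 h 46 min + 8 h 44 min + 8 h 54 min + 8 h 53 min + 5 h 9 min = 53 h 36 min.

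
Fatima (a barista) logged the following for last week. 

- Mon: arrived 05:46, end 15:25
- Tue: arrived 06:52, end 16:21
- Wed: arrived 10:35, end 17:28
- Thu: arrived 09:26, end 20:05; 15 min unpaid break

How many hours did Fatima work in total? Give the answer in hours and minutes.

Mon: 05:46–15:25 = 9 h 39 min
Tue: 06:52–16:21 = 9 h 29 min
Wed: 10:35–17:28 = 6 h 53 min
Thu: 09:26–20:05 = 10 h 39 min; less 15 min break → 10 h 24 min
Total: 9 h 39 min + 9 h 29 min + 6 h 53 min + 10 h 24 min = 36 h 25 min.

36 h 25 min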